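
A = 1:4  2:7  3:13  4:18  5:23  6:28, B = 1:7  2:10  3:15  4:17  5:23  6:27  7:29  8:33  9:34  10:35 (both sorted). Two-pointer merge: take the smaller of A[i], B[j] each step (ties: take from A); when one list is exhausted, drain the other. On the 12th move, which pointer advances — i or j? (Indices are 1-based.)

[i=1,j=1] A[i]=4<=B[j]=7 take 4 → i++
[i=2,j=1] A[i]=7<=B[j]=7 take 7 → i++
[i=3,j=1] A[i]=13>B[j]=7 take 7 → j++
[i=3,j=2] A[i]=13>B[j]=10 take 10 → j++
[i=3,j=3] A[i]=13<=B[j]=15 take 13 → i++
[i=4,j=3] A[i]=18>B[j]=15 take 15 → j++
[i=4,j=4] A[i]=18>B[j]=17 take 17 → j++
[i=4,j=5] A[i]=18<=B[j]=23 take 18 → i++
[i=5,j=5] A[i]=23<=B[j]=23 take 23 → i++
[i=6,j=5] A[i]=28>B[j]=23 take 23 → j++
[i=6,j=6] A[i]=28>B[j]=27 take 27 → j++
[i=6,j=7] A[i]=28<=B[j]=29 take 28 → i++

i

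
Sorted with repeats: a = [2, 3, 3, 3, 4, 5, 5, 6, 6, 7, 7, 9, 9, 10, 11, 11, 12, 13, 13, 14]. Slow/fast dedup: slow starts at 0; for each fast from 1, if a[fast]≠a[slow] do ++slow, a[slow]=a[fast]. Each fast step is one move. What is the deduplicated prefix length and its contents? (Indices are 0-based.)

length 12; prefix = [2, 3, 4, 5, 6, 7, 9, 10, 11, 12, 13, 14]

slow=0 fast=1: a[fast]=3≠a[slow]=2 write a[1]=3, slow++,fast++
slow=1 fast=2: a[fast]=3=a[slow] dup, fast++
slow=1 fast=3: a[fast]=3=a[slow] dup, fast++
slow=1 fast=4: a[fast]=4≠a[slow]=3 write a[2]=4, slow++,fast++
slow=2 fast=5: a[fast]=5≠a[slow]=4 write a[3]=5, slow++,fast++
slow=3 fast=6: a[fast]=5=a[slow] dup, fast++
slow=3 fast=7: a[fast]=6≠a[slow]=5 write a[4]=6, slow++,fast++
slow=4 fast=8: a[fast]=6=a[slow] dup, fast++
slow=4 fast=9: a[fast]=7≠a[slow]=6 write a[5]=7, slow++,fast++
slow=5 fast=10: a[fast]=7=a[slow] dup, fast++
slow=5 fast=11: a[fast]=9≠a[slow]=7 write a[6]=9, slow++,fast++
slow=6 fast=12: a[fast]=9=a[slow] dup, fast++
slow=6 fast=13: a[fast]=10≠a[slow]=9 write a[7]=10, slow++,fast++
slow=7 fast=14: a[fast]=11≠a[slow]=10 write a[8]=11, slow++,fast++
slow=8 fast=15: a[fast]=11=a[slow] dup, fast++
slow=8 fast=16: a[fast]=12≠a[slow]=11 write a[9]=12, slow++,fast++
slow=9 fast=17: a[fast]=13≠a[slow]=12 write a[10]=13, slow++,fast++
slow=10 fast=18: a[fast]=13=a[slow] dup, fast++
slow=10 fast=19: a[fast]=14≠a[slow]=13 write a[11]=14, slow++,fast++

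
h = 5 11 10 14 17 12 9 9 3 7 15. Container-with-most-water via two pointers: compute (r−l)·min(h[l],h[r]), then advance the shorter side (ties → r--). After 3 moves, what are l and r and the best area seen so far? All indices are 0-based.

l=3, r=10, best area=99

[0,10] min(5,15)*10=50 best=50 * → l++
[1,10] min(11,15)*9=99 best=99 * → l++
[2,10] min(10,15)*8=80 best=99 → l++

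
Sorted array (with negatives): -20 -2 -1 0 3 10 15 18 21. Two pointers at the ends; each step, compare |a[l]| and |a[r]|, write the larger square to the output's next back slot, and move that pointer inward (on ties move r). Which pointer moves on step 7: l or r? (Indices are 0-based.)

l

[0,8] |-20|<=|21| out[8]=441 → r--
[0,7] |-20|>|18| out[7]=400 → l++
[1,7] |-2|<=|18| out[6]=324 → r--
[1,6] |-2|<=|15| out[5]=225 → r--
[1,5] |-2|<=|10| out[4]=100 → r--
[1,4] |-2|<=|3| out[3]=9 → r--
[1,3] |-2|>|0| out[2]=4 → l++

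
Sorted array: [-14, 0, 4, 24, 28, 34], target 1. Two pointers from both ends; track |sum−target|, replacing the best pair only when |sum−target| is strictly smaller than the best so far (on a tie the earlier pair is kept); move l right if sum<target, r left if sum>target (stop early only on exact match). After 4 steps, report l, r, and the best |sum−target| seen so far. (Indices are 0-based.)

[0,5] -14+34=20 d=19 * → r--
[0,4] -14+28=14 d=13 * → r--
[0,3] -14+24=10 d=9 * → r--
[0,2] -14+4=-10 d=11 → l++

l=1, r=2, best |Δ|=9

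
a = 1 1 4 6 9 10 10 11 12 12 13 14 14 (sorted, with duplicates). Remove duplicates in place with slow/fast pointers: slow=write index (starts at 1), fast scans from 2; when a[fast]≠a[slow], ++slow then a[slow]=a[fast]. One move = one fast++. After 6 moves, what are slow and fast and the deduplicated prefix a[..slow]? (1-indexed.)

slow=1 fast=2: a[fast]=1=a[slow] dup, fast++
slow=1 fast=3: a[fast]=4≠a[slow]=1 write a[2]=4, slow++,fast++
slow=2 fast=4: a[fast]=6≠a[slow]=4 write a[3]=6, slow++,fast++
slow=3 fast=5: a[fast]=9≠a[slow]=6 write a[4]=9, slow++,fast++
slow=4 fast=6: a[fast]=10≠a[slow]=9 write a[5]=10, slow++,fast++
slow=5 fast=7: a[fast]=10=a[slow] dup, fast++

slow=5, fast=8, prefix=[1, 4, 6, 9, 10]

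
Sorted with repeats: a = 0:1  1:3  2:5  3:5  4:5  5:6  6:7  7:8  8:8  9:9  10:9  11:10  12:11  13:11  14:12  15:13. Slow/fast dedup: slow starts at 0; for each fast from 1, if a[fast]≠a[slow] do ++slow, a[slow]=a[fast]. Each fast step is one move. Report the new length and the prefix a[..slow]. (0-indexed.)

length 11; prefix = [1, 3, 5, 6, 7, 8, 9, 10, 11, 12, 13]

slow=0 fast=1: a[fast]=3≠a[slow]=1 write a[1]=3, slow++,fast++
slow=1 fast=2: a[fast]=5≠a[slow]=3 write a[2]=5, slow++,fast++
slow=2 fast=3: a[fast]=5=a[slow] dup, fast++
slow=2 fast=4: a[fast]=5=a[slow] dup, fast++
slow=2 fast=5: a[fast]=6≠a[slow]=5 write a[3]=6, slow++,fast++
slow=3 fast=6: a[fast]=7≠a[slow]=6 write a[4]=7, slow++,fast++
slow=4 fast=7: a[fast]=8≠a[slow]=7 write a[5]=8, slow++,fast++
slow=5 fast=8: a[fast]=8=a[slow] dup, fast++
slow=5 fast=9: a[fast]=9≠a[slow]=8 write a[6]=9, slow++,fast++
slow=6 fast=10: a[fast]=9=a[slow] dup, fast++
slow=6 fast=11: a[fast]=10≠a[slow]=9 write a[7]=10, slow++,fast++
slow=7 fast=12: a[fast]=11≠a[slow]=10 write a[8]=11, slow++,fast++
slow=8 fast=13: a[fast]=11=a[slow] dup, fast++
slow=8 fast=14: a[fast]=12≠a[slow]=11 write a[9]=12, slow++,fast++
slow=9 fast=15: a[fast]=13≠a[slow]=12 write a[10]=13, slow++,fast++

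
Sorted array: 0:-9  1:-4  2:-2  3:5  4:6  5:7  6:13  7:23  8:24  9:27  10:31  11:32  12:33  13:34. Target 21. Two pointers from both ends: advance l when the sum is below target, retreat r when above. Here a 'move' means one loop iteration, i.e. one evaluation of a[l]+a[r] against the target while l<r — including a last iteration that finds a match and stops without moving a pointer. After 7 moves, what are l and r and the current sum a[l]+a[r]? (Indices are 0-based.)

l=0 r=13: -9+34=25 >21, r--
l=0 r=12: -9+33=24 >21, r--
l=0 r=11: -9+32=23 >21, r--
l=0 r=10: -9+31=22 >21, r--
l=0 r=9: -9+27=18 <21, l++
l=1 r=9: -4+27=23 >21, r--
l=1 r=8: -4+24=20 <21, l++

l=2, r=8, sum=22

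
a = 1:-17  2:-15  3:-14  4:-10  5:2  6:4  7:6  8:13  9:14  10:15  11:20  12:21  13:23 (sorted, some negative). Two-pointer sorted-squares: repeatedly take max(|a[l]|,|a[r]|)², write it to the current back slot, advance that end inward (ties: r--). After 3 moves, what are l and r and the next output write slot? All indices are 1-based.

l=1 r=13: |-17|<=|23| out[13]=529, r--
l=1 r=12: |-17|<=|21| out[12]=441, r--
l=1 r=11: |-17|<=|20| out[11]=400, r--

l=1, r=10, next write slot=10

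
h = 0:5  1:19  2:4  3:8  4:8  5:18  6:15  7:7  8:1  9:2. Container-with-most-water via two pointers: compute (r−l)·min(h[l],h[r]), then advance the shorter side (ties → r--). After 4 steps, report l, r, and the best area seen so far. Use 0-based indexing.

l=0 r=9: min(5,2)*9=18 best=18 *, r--
l=0 r=8: min(5,1)*8=8 best=18, r--
l=0 r=7: min(5,7)*7=35 best=35 *, l++
l=1 r=7: min(19,7)*6=42 best=42 *, r--

l=1, r=6, best area=42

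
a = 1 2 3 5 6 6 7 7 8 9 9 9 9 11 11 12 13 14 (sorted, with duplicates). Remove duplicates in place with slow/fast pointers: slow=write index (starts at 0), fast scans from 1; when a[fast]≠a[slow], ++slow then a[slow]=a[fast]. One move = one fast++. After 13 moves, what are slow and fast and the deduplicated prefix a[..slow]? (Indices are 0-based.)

(s=0,f=1) a[fast]=2≠a[slow]=1 write a[1]=2 → slow++,fast++
(s=1,f=2) a[fast]=3≠a[slow]=2 write a[2]=3 → slow++,fast++
(s=2,f=3) a[fast]=5≠a[slow]=3 write a[3]=5 → slow++,fast++
(s=3,f=4) a[fast]=6≠a[slow]=5 write a[4]=6 → slow++,fast++
(s=4,f=5) a[fast]=6=a[slow] dup → fast++
(s=4,f=6) a[fast]=7≠a[slow]=6 write a[5]=7 → slow++,fast++
(s=5,f=7) a[fast]=7=a[slow] dup → fast++
(s=5,f=8) a[fast]=8≠a[slow]=7 write a[6]=8 → slow++,fast++
(s=6,f=9) a[fast]=9≠a[slow]=8 write a[7]=9 → slow++,fast++
(s=7,f=10) a[fast]=9=a[slow] dup → fast++
(s=7,f=11) a[fast]=9=a[slow] dup → fast++
(s=7,f=12) a[fast]=9=a[slow] dup → fast++
(s=7,f=13) a[fast]=11≠a[slow]=9 write a[8]=11 → slow++,fast++

slow=8, fast=14, prefix=[1, 2, 3, 5, 6, 7, 8, 9, 11]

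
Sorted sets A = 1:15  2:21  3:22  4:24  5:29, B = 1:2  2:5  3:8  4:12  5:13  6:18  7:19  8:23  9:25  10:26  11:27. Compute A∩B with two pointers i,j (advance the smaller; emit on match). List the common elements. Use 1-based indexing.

intersection = []

i=1 j=1: 15>2, j++
i=1 j=2: 15>5, j++
i=1 j=3: 15>8, j++
i=1 j=4: 15>12, j++
i=1 j=5: 15>13, j++
i=1 j=6: 15<18, i++
i=2 j=6: 21>18, j++
i=2 j=7: 21>19, j++
i=2 j=8: 21<23, i++
i=3 j=8: 22<23, i++
i=4 j=8: 24>23, j++
i=4 j=9: 24<25, i++
i=5 j=9: 29>25, j++
i=5 j=10: 29>26, j++
i=5 j=11: 29>27, j++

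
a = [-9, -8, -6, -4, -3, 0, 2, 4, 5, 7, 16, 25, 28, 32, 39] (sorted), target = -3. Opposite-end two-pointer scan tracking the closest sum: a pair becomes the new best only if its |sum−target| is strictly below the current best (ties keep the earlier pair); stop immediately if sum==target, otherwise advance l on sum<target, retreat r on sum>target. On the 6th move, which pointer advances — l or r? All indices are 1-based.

r

l=1 r=15: -9+39=30 d=33 *, r--
l=1 r=14: -9+32=23 d=26 *, r--
l=1 r=13: -9+28=19 d=22 *, r--
l=1 r=12: -9+25=16 d=19 *, r--
l=1 r=11: -9+16=7 d=10 *, r--
l=1 r=10: -9+7=-2 d=1 *, r--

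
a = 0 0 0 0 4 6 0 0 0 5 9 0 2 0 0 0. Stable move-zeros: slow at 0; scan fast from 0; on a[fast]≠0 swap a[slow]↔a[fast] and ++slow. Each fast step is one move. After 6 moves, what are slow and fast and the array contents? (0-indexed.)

slow=0 fast=0: a[fast]=0, fast++
slow=0 fast=1: a[fast]=0, fast++
slow=0 fast=2: a[fast]=0, fast++
slow=0 fast=3: a[fast]=0, fast++
slow=0 fast=4: a[fast]=4≠0 swap→a[0]=4, slow++,fast++
slow=1 fast=5: a[fast]=6≠0 swap→a[1]=6, slow++,fast++

slow=2, fast=6, a=[4, 6, 0, 0, 0, 0, 0, 0, 0, 5, 9, 0, 2, 0, 0, 0]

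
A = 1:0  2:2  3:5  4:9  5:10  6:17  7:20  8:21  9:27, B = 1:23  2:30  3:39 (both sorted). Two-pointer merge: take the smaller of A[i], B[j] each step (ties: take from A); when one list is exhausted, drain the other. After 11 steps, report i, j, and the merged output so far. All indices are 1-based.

i=1 j=1: A[i]=0<=B[j]=23 take 0, i++
i=2 j=1: A[i]=2<=B[j]=23 take 2, i++
i=3 j=1: A[i]=5<=B[j]=23 take 5, i++
i=4 j=1: A[i]=9<=B[j]=23 take 9, i++
i=5 j=1: A[i]=10<=B[j]=23 take 10, i++
i=6 j=1: A[i]=17<=B[j]=23 take 17, i++
i=7 j=1: A[i]=20<=B[j]=23 take 20, i++
i=8 j=1: A[i]=21<=B[j]=23 take 21, i++
i=9 j=1: A[i]=27>B[j]=23 take 23, j++
i=9 j=2: A[i]=27<=B[j]=30 take 27, i++
i=10 j=2: A done, take B[j]=30, j++

i=10, j=3, merged so far=[0, 2, 5, 9, 10, 17, 20, 21, 23, 27, 30]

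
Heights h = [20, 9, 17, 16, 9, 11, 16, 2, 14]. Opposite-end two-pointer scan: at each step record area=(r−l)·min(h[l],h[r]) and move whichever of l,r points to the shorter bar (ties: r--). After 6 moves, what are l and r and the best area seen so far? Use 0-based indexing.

[0,8] min(20,14)*8=112 best=112 * → r--
[0,7] min(20,2)*7=14 best=112 → r--
[0,6] min(20,16)*6=96 best=112 → r--
[0,5] min(20,11)*5=55 best=112 → r--
[0,4] min(20,9)*4=36 best=112 → r--
[0,3] min(20,16)*3=48 best=112 → r--

l=0, r=2, best area=112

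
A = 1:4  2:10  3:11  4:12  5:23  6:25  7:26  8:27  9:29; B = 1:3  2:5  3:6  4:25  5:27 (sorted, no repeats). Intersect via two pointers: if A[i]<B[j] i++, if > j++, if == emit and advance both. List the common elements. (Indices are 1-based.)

i=1 j=1: 4>3, j++
i=1 j=2: 4<5, i++
i=2 j=2: 10>5, j++
i=2 j=3: 10>6, j++
i=2 j=4: 10<25, i++
i=3 j=4: 11<25, i++
i=4 j=4: 12<25, i++
i=5 j=4: 23<25, i++
i=6 j=4: 25==25 emit, i++,j++
i=7 j=5: 26<27, i++
i=8 j=5: 27==27 emit, i++,j++

intersection = [25, 27]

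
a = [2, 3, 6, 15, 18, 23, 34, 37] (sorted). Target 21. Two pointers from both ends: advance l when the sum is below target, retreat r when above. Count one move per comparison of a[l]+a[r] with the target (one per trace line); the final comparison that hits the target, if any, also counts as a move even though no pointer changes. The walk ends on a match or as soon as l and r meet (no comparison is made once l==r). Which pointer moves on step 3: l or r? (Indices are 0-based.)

r

l=0 r=7: 2+37=39 >21, r--
l=0 r=6: 2+34=36 >21, r--
l=0 r=5: 2+23=25 >21, r--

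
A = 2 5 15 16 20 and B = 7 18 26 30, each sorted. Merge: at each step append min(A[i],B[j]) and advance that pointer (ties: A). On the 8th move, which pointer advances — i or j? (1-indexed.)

j

i=1 j=1: A[i]=2<=B[j]=7 take 2, i++
i=2 j=1: A[i]=5<=B[j]=7 take 5, i++
i=3 j=1: A[i]=15>B[j]=7 take 7, j++
i=3 j=2: A[i]=15<=B[j]=18 take 15, i++
i=4 j=2: A[i]=16<=B[j]=18 take 16, i++
i=5 j=2: A[i]=20>B[j]=18 take 18, j++
i=5 j=3: A[i]=20<=B[j]=26 take 20, i++
i=6 j=3: A done, take B[j]=26, j++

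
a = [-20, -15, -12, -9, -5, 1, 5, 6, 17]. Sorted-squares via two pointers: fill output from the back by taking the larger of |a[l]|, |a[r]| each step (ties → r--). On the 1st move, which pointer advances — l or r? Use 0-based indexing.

l

[0,8] |-20|>|17| out[8]=400 → l++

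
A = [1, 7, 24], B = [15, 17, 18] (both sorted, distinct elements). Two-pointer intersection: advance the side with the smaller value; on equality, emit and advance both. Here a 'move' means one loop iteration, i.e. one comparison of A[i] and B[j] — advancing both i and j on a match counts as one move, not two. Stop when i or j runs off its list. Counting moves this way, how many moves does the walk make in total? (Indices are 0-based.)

5 moves

i=0 j=0: 1<15, i++
i=1 j=0: 7<15, i++
i=2 j=0: 24>15, j++
i=2 j=1: 24>17, j++
i=2 j=2: 24>18, j++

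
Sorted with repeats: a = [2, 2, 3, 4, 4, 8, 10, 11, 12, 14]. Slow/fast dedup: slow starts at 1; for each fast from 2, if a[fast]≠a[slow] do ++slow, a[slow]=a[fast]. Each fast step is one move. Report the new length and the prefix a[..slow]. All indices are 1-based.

slow=1 fast=2: a[fast]=2=a[slow] dup, fast++
slow=1 fast=3: a[fast]=3≠a[slow]=2 write a[2]=3, slow++,fast++
slow=2 fast=4: a[fast]=4≠a[slow]=3 write a[3]=4, slow++,fast++
slow=3 fast=5: a[fast]=4=a[slow] dup, fast++
slow=3 fast=6: a[fast]=8≠a[slow]=4 write a[4]=8, slow++,fast++
slow=4 fast=7: a[fast]=10≠a[slow]=8 write a[5]=10, slow++,fast++
slow=5 fast=8: a[fast]=11≠a[slow]=10 write a[6]=11, slow++,fast++
slow=6 fast=9: a[fast]=12≠a[slow]=11 write a[7]=12, slow++,fast++
slow=7 fast=10: a[fast]=14≠a[slow]=12 write a[8]=14, slow++,fast++

length 8; prefix = [2, 3, 4, 8, 10, 11, 12, 14]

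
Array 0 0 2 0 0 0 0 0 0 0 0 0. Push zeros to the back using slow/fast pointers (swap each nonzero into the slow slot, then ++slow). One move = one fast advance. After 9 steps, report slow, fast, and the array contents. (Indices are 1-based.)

slow=2, fast=10, a=[2, 0, 0, 0, 0, 0, 0, 0, 0, 0, 0, 0]

(s=1,f=1) a[fast]=0 → fast++
(s=1,f=2) a[fast]=0 → fast++
(s=1,f=3) a[fast]=2≠0 swap→a[1]=2 → slow++,fast++
(s=2,f=4) a[fast]=0 → fast++
(s=2,f=5) a[fast]=0 → fast++
(s=2,f=6) a[fast]=0 → fast++
(s=2,f=7) a[fast]=0 → fast++
(s=2,f=8) a[fast]=0 → fast++
(s=2,f=9) a[fast]=0 → fast++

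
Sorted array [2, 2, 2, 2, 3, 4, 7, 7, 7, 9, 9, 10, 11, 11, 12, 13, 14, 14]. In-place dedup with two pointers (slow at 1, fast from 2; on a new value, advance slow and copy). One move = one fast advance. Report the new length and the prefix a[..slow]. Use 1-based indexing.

(s=1,f=2) a[fast]=2=a[slow] dup → fast++
(s=1,f=3) a[fast]=2=a[slow] dup → fast++
(s=1,f=4) a[fast]=2=a[slow] dup → fast++
(s=1,f=5) a[fast]=3≠a[slow]=2 write a[2]=3 → slow++,fast++
(s=2,f=6) a[fast]=4≠a[slow]=3 write a[3]=4 → slow++,fast++
(s=3,f=7) a[fast]=7≠a[slow]=4 write a[4]=7 → slow++,fast++
(s=4,f=8) a[fast]=7=a[slow] dup → fast++
(s=4,f=9) a[fast]=7=a[slow] dup → fast++
(s=4,f=10) a[fast]=9≠a[slow]=7 write a[5]=9 → slow++,fast++
(s=5,f=11) a[fast]=9=a[slow] dup → fast++
(s=5,f=12) a[fast]=10≠a[slow]=9 write a[6]=10 → slow++,fast++
(s=6,f=13) a[fast]=11≠a[slow]=10 write a[7]=11 → slow++,fast++
(s=7,f=14) a[fast]=11=a[slow] dup → fast++
(s=7,f=15) a[fast]=12≠a[slow]=11 write a[8]=12 → slow++,fast++
(s=8,f=16) a[fast]=13≠a[slow]=12 write a[9]=13 → slow++,fast++
(s=9,f=17) a[fast]=14≠a[slow]=13 write a[10]=14 → slow++,fast++
(s=10,f=18) a[fast]=14=a[slow] dup → fast++

length 10; prefix = [2, 3, 4, 7, 9, 10, 11, 12, 13, 14]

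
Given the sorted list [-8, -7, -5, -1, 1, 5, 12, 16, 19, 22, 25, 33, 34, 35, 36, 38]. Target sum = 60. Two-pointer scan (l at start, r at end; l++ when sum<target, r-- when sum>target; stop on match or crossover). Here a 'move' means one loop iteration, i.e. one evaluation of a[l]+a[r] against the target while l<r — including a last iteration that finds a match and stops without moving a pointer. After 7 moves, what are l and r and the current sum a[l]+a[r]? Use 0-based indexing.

l=0 r=15: -8+38=30 <60, l++
l=1 r=15: -7+38=31 <60, l++
l=2 r=15: -5+38=33 <60, l++
l=3 r=15: -1+38=37 <60, l++
l=4 r=15: 1+38=39 <60, l++
l=5 r=15: 5+38=43 <60, l++
l=6 r=15: 12+38=50 <60, l++

l=7, r=15, sum=54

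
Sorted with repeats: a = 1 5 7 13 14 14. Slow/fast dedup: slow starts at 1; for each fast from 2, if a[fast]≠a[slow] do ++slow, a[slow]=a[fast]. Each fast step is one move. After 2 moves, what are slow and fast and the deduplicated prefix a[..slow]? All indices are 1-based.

slow=1 fast=2: a[fast]=5≠a[slow]=1 write a[2]=5, slow++,fast++
slow=2 fast=3: a[fast]=7≠a[slow]=5 write a[3]=7, slow++,fast++

slow=3, fast=4, prefix=[1, 5, 7]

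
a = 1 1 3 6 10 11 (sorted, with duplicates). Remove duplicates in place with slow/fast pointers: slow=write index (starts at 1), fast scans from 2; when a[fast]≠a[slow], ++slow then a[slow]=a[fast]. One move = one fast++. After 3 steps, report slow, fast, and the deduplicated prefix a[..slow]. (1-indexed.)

slow=3, fast=5, prefix=[1, 3, 6]

slow=1 fast=2: a[fast]=1=a[slow] dup, fast++
slow=1 fast=3: a[fast]=3≠a[slow]=1 write a[2]=3, slow++,fast++
slow=2 fast=4: a[fast]=6≠a[slow]=3 write a[3]=6, slow++,fast++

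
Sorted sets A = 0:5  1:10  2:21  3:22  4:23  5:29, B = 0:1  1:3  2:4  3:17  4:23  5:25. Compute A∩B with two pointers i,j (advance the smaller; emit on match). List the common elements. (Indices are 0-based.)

i=0 j=0: 5>1, j++
i=0 j=1: 5>3, j++
i=0 j=2: 5>4, j++
i=0 j=3: 5<17, i++
i=1 j=3: 10<17, i++
i=2 j=3: 21>17, j++
i=2 j=4: 21<23, i++
i=3 j=4: 22<23, i++
i=4 j=4: 23==23 emit, i++,j++
i=5 j=5: 29>25, j++

intersection = [23]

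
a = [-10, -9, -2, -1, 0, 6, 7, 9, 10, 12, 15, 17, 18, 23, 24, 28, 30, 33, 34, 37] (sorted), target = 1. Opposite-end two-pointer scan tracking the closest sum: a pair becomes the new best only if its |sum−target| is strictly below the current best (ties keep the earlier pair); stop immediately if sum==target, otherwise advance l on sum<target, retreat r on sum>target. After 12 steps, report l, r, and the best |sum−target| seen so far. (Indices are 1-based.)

l=2, r=9, best |Δ|=1

l=1 r=20: -10+37=27 d=26 *, r--
l=1 r=19: -10+34=24 d=23 *, r--
l=1 r=18: -10+33=23 d=22 *, r--
l=1 r=17: -10+30=20 d=19 *, r--
l=1 r=16: -10+28=18 d=17 *, r--
l=1 r=15: -10+24=14 d=13 *, r--
l=1 r=14: -10+23=13 d=12 *, r--
l=1 r=13: -10+18=8 d=7 *, r--
l=1 r=12: -10+17=7 d=6 *, r--
l=1 r=11: -10+15=5 d=4 *, r--
l=1 r=10: -10+12=2 d=1 *, r--
l=1 r=9: -10+10=0 d=1, l++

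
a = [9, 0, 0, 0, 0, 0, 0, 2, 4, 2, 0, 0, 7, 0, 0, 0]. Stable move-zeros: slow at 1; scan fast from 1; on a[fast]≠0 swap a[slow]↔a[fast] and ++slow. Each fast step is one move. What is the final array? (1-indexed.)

[9, 2, 4, 2, 7, 0, 0, 0, 0, 0, 0, 0, 0, 0, 0, 0]

slow=1 fast=1: a[fast]=9≠0 swap→a[1]=9, slow++,fast++
slow=2 fast=2: a[fast]=0, fast++
slow=2 fast=3: a[fast]=0, fast++
slow=2 fast=4: a[fast]=0, fast++
slow=2 fast=5: a[fast]=0, fast++
slow=2 fast=6: a[fast]=0, fast++
slow=2 fast=7: a[fast]=0, fast++
slow=2 fast=8: a[fast]=2≠0 swap→a[2]=2, slow++,fast++
slow=3 fast=9: a[fast]=4≠0 swap→a[3]=4, slow++,fast++
slow=4 fast=10: a[fast]=2≠0 swap→a[4]=2, slow++,fast++
slow=5 fast=11: a[fast]=0, fast++
slow=5 fast=12: a[fast]=0, fast++
slow=5 fast=13: a[fast]=7≠0 swap→a[5]=7, slow++,fast++
slow=6 fast=14: a[fast]=0, fast++
slow=6 fast=15: a[fast]=0, fast++
slow=6 fast=16: a[fast]=0, fast++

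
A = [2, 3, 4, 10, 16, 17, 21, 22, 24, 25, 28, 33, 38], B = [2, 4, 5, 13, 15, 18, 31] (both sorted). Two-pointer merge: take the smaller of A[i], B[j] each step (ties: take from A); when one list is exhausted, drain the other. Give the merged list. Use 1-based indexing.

[2, 2, 3, 4, 4, 5, 10, 13, 15, 16, 17, 18, 21, 22, 24, 25, 28, 31, 33, 38]

i=1 j=1: A[i]=2<=B[j]=2 take 2, i++
i=2 j=1: A[i]=3>B[j]=2 take 2, j++
i=2 j=2: A[i]=3<=B[j]=4 take 3, i++
i=3 j=2: A[i]=4<=B[j]=4 take 4, i++
i=4 j=2: A[i]=10>B[j]=4 take 4, j++
i=4 j=3: A[i]=10>B[j]=5 take 5, j++
i=4 j=4: A[i]=10<=B[j]=13 take 10, i++
i=5 j=4: A[i]=16>B[j]=13 take 13, j++
i=5 j=5: A[i]=16>B[j]=15 take 15, j++
i=5 j=6: A[i]=16<=B[j]=18 take 16, i++
i=6 j=6: A[i]=17<=B[j]=18 take 17, i++
i=7 j=6: A[i]=21>B[j]=18 take 18, j++
i=7 j=7: A[i]=21<=B[j]=31 take 21, i++
i=8 j=7: A[i]=22<=B[j]=31 take 22, i++
i=9 j=7: A[i]=24<=B[j]=31 take 24, i++
i=10 j=7: A[i]=25<=B[j]=31 take 25, i++
i=11 j=7: A[i]=28<=B[j]=31 take 28, i++
i=12 j=7: A[i]=33>B[j]=31 take 31, j++
i=12 j=8: B done, take A[i]=33, i++
i=13 j=8: B done, take A[i]=38, i++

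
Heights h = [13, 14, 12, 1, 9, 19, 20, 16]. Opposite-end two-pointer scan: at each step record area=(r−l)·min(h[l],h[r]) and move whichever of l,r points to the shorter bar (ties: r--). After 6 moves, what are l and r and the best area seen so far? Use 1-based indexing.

[1,8] min(13,16)*7=91 best=91 * → l++
[2,8] min(14,16)*6=84 best=91 → l++
[3,8] min(12,16)*5=60 best=91 → l++
[4,8] min(1,16)*4=4 best=91 → l++
[5,8] min(9,16)*3=27 best=91 → l++
[6,8] min(19,16)*2=32 best=91 → r--

l=6, r=7, best area=91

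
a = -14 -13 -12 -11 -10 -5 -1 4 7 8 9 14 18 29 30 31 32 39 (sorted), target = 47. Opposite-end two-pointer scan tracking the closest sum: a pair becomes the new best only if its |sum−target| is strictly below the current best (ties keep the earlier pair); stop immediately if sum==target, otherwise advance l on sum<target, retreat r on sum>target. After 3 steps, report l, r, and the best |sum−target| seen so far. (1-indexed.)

l=1 r=18: -14+39=25 d=22 *, l++
l=2 r=18: -13+39=26 d=21 *, l++
l=3 r=18: -12+39=27 d=20 *, l++

l=4, r=18, best |Δ|=20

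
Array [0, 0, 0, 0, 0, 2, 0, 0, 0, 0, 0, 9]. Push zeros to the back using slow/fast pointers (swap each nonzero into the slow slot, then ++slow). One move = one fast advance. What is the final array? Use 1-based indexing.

(s=1,f=1) a[fast]=0 → fast++
(s=1,f=2) a[fast]=0 → fast++
(s=1,f=3) a[fast]=0 → fast++
(s=1,f=4) a[fast]=0 → fast++
(s=1,f=5) a[fast]=0 → fast++
(s=1,f=6) a[fast]=2≠0 swap→a[1]=2 → slow++,fast++
(s=2,f=7) a[fast]=0 → fast++
(s=2,f=8) a[fast]=0 → fast++
(s=2,f=9) a[fast]=0 → fast++
(s=2,f=10) a[fast]=0 → fast++
(s=2,f=11) a[fast]=0 → fast++
(s=2,f=12) a[fast]=9≠0 swap→a[2]=9 → slow++,fast++

[2, 9, 0, 0, 0, 0, 0, 0, 0, 0, 0, 0]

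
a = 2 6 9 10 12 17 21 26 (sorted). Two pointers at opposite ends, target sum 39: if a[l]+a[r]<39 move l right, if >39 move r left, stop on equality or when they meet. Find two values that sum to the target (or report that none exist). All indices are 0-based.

[0,7] 2+26=28 <39 → l++
[1,7] 6+26=32 <39 → l++
[2,7] 9+26=35 <39 → l++
[3,7] 10+26=36 <39 → l++
[4,7] 12+26=38 <39 → l++
[5,7] 17+26=43 >39 → r--
[5,6] 17+21=38 <39 → l++

no pair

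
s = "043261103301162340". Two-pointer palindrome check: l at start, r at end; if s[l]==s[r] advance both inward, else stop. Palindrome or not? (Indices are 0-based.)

l=0 r=17: '0'=='0', l++,r--
l=1 r=16: '4'=='4', l++,r--
l=2 r=15: '3'=='3', l++,r--
l=3 r=14: '2'=='2', l++,r--
l=4 r=13: '6'=='6', l++,r--
l=5 r=12: '1'=='1', l++,r--
l=6 r=11: '1'=='1', l++,r--
l=7 r=10: '0'=='0', l++,r--
l=8 r=9: '3'=='3', l++,r--

palindrome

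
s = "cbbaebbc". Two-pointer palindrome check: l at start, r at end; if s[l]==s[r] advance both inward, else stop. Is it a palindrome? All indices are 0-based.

l=0 r=7: 'c'=='c', l++,r--
l=1 r=6: 'b'=='b', l++,r--
l=2 r=5: 'b'=='b', l++,r--
l=3 r=4: 'a'!='e', stop

not a palindrome (mismatch at 3,4)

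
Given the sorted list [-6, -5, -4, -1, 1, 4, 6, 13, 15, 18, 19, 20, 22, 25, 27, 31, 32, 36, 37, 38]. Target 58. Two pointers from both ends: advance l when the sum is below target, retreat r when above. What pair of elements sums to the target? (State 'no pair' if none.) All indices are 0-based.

l=0 r=19: -6+38=32 <58, l++
l=1 r=19: -5+38=33 <58, l++
l=2 r=19: -4+38=34 <58, l++
l=3 r=19: -1+38=37 <58, l++
l=4 r=19: 1+38=39 <58, l++
l=5 r=19: 4+38=42 <58, l++
l=6 r=19: 6+38=44 <58, l++
l=7 r=19: 13+38=51 <58, l++
l=8 r=19: 15+38=53 <58, l++
l=9 r=19: 18+38=56 <58, l++
l=10 r=19: 19+38=57 <58, l++
l=11 r=19: 20+38=58, found

(20, 38)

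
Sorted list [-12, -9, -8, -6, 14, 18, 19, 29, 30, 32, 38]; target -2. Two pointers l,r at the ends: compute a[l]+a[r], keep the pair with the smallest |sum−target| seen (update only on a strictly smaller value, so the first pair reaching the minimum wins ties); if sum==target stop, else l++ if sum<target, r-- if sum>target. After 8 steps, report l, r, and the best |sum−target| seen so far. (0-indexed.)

l=1, r=3, best |Δ|=4

l=0 r=10: -12+38=26 d=28 *, r--
l=0 r=9: -12+32=20 d=22 *, r--
l=0 r=8: -12+30=18 d=20 *, r--
l=0 r=7: -12+29=17 d=19 *, r--
l=0 r=6: -12+19=7 d=9 *, r--
l=0 r=5: -12+18=6 d=8 *, r--
l=0 r=4: -12+14=2 d=4 *, r--
l=0 r=3: -12+-6=-18 d=16, l++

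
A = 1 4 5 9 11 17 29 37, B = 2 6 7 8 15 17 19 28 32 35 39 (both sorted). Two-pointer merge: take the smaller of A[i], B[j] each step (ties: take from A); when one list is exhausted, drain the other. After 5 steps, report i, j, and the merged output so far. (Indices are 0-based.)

i=0 j=0: A[i]=1<=B[j]=2 take 1, i++
i=1 j=0: A[i]=4>B[j]=2 take 2, j++
i=1 j=1: A[i]=4<=B[j]=6 take 4, i++
i=2 j=1: A[i]=5<=B[j]=6 take 5, i++
i=3 j=1: A[i]=9>B[j]=6 take 6, j++

i=3, j=2, merged so far=[1, 2, 4, 5, 6]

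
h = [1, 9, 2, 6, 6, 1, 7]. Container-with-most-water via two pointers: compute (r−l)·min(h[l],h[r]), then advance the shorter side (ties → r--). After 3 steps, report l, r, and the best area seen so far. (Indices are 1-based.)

l=1 r=7: min(1,7)*6=6 best=6 *, l++
l=2 r=7: min(9,7)*5=35 best=35 *, r--
l=2 r=6: min(9,1)*4=4 best=35, r--

l=2, r=5, best area=35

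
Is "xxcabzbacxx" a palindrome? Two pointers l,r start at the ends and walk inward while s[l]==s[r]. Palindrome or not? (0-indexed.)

[0,10] 'x'=='x' → l++,r--
[1,9] 'x'=='x' → l++,r--
[2,8] 'c'=='c' → l++,r--
[3,7] 'a'=='a' → l++,r--
[4,6] 'b'=='b' → l++,r--

palindrome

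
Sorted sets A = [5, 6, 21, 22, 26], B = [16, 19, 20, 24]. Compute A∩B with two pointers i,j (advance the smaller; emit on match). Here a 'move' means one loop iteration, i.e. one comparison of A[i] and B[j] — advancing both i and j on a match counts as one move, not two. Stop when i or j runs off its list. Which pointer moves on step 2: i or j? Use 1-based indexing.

i

i=1 j=1: 5<16, i++
i=2 j=1: 6<16, i++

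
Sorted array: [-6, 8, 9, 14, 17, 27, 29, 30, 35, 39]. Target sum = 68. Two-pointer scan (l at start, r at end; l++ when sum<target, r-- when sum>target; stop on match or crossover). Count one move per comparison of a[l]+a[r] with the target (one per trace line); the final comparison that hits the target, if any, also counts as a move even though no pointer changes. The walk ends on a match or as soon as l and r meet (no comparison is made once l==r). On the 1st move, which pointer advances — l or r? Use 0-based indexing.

l

[0,9] -6+39=33 <68 → l++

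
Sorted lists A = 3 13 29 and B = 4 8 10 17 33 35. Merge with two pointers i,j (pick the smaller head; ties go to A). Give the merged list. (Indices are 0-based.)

[3, 4, 8, 10, 13, 17, 29, 33, 35]

i=0 j=0: A[i]=3<=B[j]=4 take 3, i++
i=1 j=0: A[i]=13>B[j]=4 take 4, j++
i=1 j=1: A[i]=13>B[j]=8 take 8, j++
i=1 j=2: A[i]=13>B[j]=10 take 10, j++
i=1 j=3: A[i]=13<=B[j]=17 take 13, i++
i=2 j=3: A[i]=29>B[j]=17 take 17, j++
i=2 j=4: A[i]=29<=B[j]=33 take 29, i++
i=3 j=4: A done, take B[j]=33, j++
i=3 j=5: A done, take B[j]=35, j++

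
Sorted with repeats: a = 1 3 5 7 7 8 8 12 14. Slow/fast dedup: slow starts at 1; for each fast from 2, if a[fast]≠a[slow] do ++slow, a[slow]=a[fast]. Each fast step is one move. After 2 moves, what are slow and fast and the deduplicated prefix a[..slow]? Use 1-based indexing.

slow=3, fast=4, prefix=[1, 3, 5]

slow=1 fast=2: a[fast]=3≠a[slow]=1 write a[2]=3, slow++,fast++
slow=2 fast=3: a[fast]=5≠a[slow]=3 write a[3]=5, slow++,fast++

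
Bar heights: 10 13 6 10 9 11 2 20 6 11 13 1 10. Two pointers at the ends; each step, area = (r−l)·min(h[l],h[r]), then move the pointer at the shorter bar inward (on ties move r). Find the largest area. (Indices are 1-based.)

l=1 r=13: min(10,10)*12=120 best=120 *, r--
l=1 r=12: min(10,1)*11=11 best=120, r--
l=1 r=11: min(10,13)*10=100 best=120, l++
l=2 r=11: min(13,13)*9=117 best=120, r--
l=2 r=10: min(13,11)*8=88 best=120, r--
l=2 r=9: min(13,6)*7=42 best=120, r--
l=2 r=8: min(13,20)*6=78 best=120, l++
l=3 r=8: min(6,20)*5=30 best=120, l++
l=4 r=8: min(10,20)*4=40 best=120, l++
l=5 r=8: min(9,20)*3=27 best=120, l++
l=6 r=8: min(11,20)*2=22 best=120, l++
l=7 r=8: min(2,20)*1=2 best=120, l++

max area = 120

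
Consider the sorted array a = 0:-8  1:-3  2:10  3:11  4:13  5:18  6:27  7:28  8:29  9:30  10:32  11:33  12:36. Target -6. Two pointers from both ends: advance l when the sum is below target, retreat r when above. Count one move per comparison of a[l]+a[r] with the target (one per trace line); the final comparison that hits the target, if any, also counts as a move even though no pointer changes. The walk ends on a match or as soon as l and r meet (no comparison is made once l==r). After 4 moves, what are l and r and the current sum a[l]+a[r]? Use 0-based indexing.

l=0, r=8, sum=21

[0,12] -8+36=28 >-6 → r--
[0,11] -8+33=25 >-6 → r--
[0,10] -8+32=24 >-6 → r--
[0,9] -8+30=22 >-6 → r--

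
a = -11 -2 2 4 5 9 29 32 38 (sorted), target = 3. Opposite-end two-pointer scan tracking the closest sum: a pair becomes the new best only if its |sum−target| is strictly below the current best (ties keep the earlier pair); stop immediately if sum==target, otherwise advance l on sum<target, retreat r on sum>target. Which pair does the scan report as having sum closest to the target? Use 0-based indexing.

pair (-2, 5) with sum 3 (|Δ|=0)

[0,8] -11+38=27 d=24 * → r--
[0,7] -11+32=21 d=18 * → r--
[0,6] -11+29=18 d=15 * → r--
[0,5] -11+9=-2 d=5 * → l++
[1,5] -2+9=7 d=4 * → r--
[1,4] -2+5=3 d=0 * → stop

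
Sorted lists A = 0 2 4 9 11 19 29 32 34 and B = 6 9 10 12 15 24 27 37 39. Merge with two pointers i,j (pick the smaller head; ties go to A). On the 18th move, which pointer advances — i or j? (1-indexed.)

i=1 j=1: A[i]=0<=B[j]=6 take 0, i++
i=2 j=1: A[i]=2<=B[j]=6 take 2, i++
i=3 j=1: A[i]=4<=B[j]=6 take 4, i++
i=4 j=1: A[i]=9>B[j]=6 take 6, j++
i=4 j=2: A[i]=9<=B[j]=9 take 9, i++
i=5 j=2: A[i]=11>B[j]=9 take 9, j++
i=5 j=3: A[i]=11>B[j]=10 take 10, j++
i=5 j=4: A[i]=11<=B[j]=12 take 11, i++
i=6 j=4: A[i]=19>B[j]=12 take 12, j++
i=6 j=5: A[i]=19>B[j]=15 take 15, j++
i=6 j=6: A[i]=19<=B[j]=24 take 19, i++
i=7 j=6: A[i]=29>B[j]=24 take 24, j++
i=7 j=7: A[i]=29>B[j]=27 take 27, j++
i=7 j=8: A[i]=29<=B[j]=37 take 29, i++
i=8 j=8: A[i]=32<=B[j]=37 take 32, i++
i=9 j=8: A[i]=34<=B[j]=37 take 34, i++
i=10 j=8: A done, take B[j]=37, j++
i=10 j=9: A done, take B[j]=39, j++

j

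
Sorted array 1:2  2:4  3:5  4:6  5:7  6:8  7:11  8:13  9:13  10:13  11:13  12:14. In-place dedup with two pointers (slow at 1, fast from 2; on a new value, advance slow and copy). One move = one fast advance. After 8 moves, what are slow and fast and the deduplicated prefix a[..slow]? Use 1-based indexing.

slow=1 fast=2: a[fast]=4≠a[slow]=2 write a[2]=4, slow++,fast++
slow=2 fast=3: a[fast]=5≠a[slow]=4 write a[3]=5, slow++,fast++
slow=3 fast=4: a[fast]=6≠a[slow]=5 write a[4]=6, slow++,fast++
slow=4 fast=5: a[fast]=7≠a[slow]=6 write a[5]=7, slow++,fast++
slow=5 fast=6: a[fast]=8≠a[slow]=7 write a[6]=8, slow++,fast++
slow=6 fast=7: a[fast]=11≠a[slow]=8 write a[7]=11, slow++,fast++
slow=7 fast=8: a[fast]=13≠a[slow]=11 write a[8]=13, slow++,fast++
slow=8 fast=9: a[fast]=13=a[slow] dup, fast++

slow=8, fast=10, prefix=[2, 4, 5, 6, 7, 8, 11, 13]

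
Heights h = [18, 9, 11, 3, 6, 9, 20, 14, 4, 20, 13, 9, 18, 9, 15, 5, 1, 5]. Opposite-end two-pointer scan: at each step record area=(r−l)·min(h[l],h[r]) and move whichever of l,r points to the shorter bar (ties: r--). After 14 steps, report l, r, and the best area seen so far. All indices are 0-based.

l=6, r=9, best area=216

[0,17] min(18,5)*17=85 best=85 * → r--
[0,16] min(18,1)*16=16 best=85 → r--
[0,15] min(18,5)*15=75 best=85 → r--
[0,14] min(18,15)*14=210 best=210 * → r--
[0,13] min(18,9)*13=117 best=210 → r--
[0,12] min(18,18)*12=216 best=216 * → r--
[0,11] min(18,9)*11=99 best=216 → r--
[0,10] min(18,13)*10=130 best=216 → r--
[0,9] min(18,20)*9=162 best=216 → l++
[1,9] min(9,20)*8=72 best=216 → l++
[2,9] min(11,20)*7=77 best=216 → l++
[3,9] min(3,20)*6=18 best=216 → l++
[4,9] min(6,20)*5=30 best=216 → l++
[5,9] min(9,20)*4=36 best=216 → l++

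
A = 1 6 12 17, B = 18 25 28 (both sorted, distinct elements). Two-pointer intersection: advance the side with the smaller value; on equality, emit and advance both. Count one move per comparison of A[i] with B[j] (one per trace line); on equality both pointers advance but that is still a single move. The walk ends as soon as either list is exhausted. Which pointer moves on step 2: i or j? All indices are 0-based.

i

[i=0,j=0] 1<18 → i++
[i=1,j=0] 6<18 → i++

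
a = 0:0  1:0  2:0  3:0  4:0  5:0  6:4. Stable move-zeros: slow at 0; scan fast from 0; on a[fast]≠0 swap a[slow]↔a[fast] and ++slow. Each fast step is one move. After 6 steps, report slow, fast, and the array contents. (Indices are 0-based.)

slow=0 fast=0: a[fast]=0, fast++
slow=0 fast=1: a[fast]=0, fast++
slow=0 fast=2: a[fast]=0, fast++
slow=0 fast=3: a[fast]=0, fast++
slow=0 fast=4: a[fast]=0, fast++
slow=0 fast=5: a[fast]=0, fast++

slow=0, fast=6, a=[0, 0, 0, 0, 0, 0, 4]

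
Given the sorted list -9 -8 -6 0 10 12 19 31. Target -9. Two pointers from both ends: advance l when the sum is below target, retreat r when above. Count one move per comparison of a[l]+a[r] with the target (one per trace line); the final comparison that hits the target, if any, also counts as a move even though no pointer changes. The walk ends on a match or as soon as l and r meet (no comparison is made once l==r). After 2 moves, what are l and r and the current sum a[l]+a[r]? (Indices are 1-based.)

l=1, r=6, sum=3

[1,8] -9+31=22 >-9 → r--
[1,7] -9+19=10 >-9 → r--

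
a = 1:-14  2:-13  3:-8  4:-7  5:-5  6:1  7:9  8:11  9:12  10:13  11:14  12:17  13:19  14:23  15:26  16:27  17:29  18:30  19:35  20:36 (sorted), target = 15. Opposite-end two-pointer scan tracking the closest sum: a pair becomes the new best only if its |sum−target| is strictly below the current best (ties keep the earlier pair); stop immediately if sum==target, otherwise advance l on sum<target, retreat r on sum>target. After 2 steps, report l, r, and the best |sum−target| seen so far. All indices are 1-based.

[1,20] -14+36=22 d=7 * → r--
[1,19] -14+35=21 d=6 * → r--

l=1, r=18, best |Δ|=6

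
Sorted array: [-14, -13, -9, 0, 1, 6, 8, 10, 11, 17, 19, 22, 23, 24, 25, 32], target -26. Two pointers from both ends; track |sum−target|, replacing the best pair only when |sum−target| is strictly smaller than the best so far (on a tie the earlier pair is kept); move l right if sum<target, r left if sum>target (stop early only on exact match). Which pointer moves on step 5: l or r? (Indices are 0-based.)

l=0 r=15: -14+32=18 d=44 *, r--
l=0 r=14: -14+25=11 d=37 *, r--
l=0 r=13: -14+24=10 d=36 *, r--
l=0 r=12: -14+23=9 d=35 *, r--
l=0 r=11: -14+22=8 d=34 *, r--

r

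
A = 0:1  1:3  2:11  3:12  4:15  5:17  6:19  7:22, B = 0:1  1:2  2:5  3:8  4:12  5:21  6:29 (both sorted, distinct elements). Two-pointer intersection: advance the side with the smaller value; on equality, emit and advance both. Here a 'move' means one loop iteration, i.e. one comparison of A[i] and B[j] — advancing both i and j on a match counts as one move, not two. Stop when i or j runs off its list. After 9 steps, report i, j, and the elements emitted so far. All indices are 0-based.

[i=0,j=0] 1==1 emit → i++,j++
[i=1,j=1] 3>2 → j++
[i=1,j=2] 3<5 → i++
[i=2,j=2] 11>5 → j++
[i=2,j=3] 11>8 → j++
[i=2,j=4] 11<12 → i++
[i=3,j=4] 12==12 emit → i++,j++
[i=4,j=5] 15<21 → i++
[i=5,j=5] 17<21 → i++

i=6, j=5, emitted=[1, 12]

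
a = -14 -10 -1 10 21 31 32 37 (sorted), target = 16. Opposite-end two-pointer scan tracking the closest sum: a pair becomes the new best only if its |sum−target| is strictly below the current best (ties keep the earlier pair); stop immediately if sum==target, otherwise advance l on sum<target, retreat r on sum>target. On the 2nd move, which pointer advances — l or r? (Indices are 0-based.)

[0,7] -14+37=23 d=7 * → r--
[0,6] -14+32=18 d=2 * → r--

r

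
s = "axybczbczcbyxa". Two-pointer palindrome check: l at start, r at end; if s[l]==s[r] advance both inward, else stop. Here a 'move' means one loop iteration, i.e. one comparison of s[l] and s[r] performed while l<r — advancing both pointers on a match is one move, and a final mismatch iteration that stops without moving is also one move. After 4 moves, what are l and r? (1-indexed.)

l=5, r=10

[1,14] 'a'=='a' → l++,r--
[2,13] 'x'=='x' → l++,r--
[3,12] 'y'=='y' → l++,r--
[4,11] 'b'=='b' → l++,r--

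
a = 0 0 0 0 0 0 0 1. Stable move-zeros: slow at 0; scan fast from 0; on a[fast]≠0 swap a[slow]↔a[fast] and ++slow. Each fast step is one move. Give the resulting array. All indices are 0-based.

[1, 0, 0, 0, 0, 0, 0, 0]

(s=0,f=0) a[fast]=0 → fast++
(s=0,f=1) a[fast]=0 → fast++
(s=0,f=2) a[fast]=0 → fast++
(s=0,f=3) a[fast]=0 → fast++
(s=0,f=4) a[fast]=0 → fast++
(s=0,f=5) a[fast]=0 → fast++
(s=0,f=6) a[fast]=0 → fast++
(s=0,f=7) a[fast]=1≠0 swap→a[0]=1 → slow++,fast++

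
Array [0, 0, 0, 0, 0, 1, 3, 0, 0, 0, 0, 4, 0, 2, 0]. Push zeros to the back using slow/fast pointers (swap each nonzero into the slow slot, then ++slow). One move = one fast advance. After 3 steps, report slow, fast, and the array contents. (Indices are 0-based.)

(s=0,f=0) a[fast]=0 → fast++
(s=0,f=1) a[fast]=0 → fast++
(s=0,f=2) a[fast]=0 → fast++

slow=0, fast=3, a=[0, 0, 0, 0, 0, 1, 3, 0, 0, 0, 0, 4, 0, 2, 0]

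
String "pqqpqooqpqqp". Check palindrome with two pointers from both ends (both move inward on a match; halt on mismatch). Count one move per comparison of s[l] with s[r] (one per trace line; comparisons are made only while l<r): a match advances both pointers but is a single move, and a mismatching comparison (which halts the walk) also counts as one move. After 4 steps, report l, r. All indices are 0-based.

[0,11] 'p'=='p' → l++,r--
[1,10] 'q'=='q' → l++,r--
[2,9] 'q'=='q' → l++,r--
[3,8] 'p'=='p' → l++,r--

l=4, r=7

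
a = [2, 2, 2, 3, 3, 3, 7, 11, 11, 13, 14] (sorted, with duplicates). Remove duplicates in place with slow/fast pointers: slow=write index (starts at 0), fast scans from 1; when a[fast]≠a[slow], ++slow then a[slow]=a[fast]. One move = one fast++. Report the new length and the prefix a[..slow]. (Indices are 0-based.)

(s=0,f=1) a[fast]=2=a[slow] dup → fast++
(s=0,f=2) a[fast]=2=a[slow] dup → fast++
(s=0,f=3) a[fast]=3≠a[slow]=2 write a[1]=3 → slow++,fast++
(s=1,f=4) a[fast]=3=a[slow] dup → fast++
(s=1,f=5) a[fast]=3=a[slow] dup → fast++
(s=1,f=6) a[fast]=7≠a[slow]=3 write a[2]=7 → slow++,fast++
(s=2,f=7) a[fast]=11≠a[slow]=7 write a[3]=11 → slow++,fast++
(s=3,f=8) a[fast]=11=a[slow] dup → fast++
(s=3,f=9) a[fast]=13≠a[slow]=11 write a[4]=13 → slow++,fast++
(s=4,f=10) a[fast]=14≠a[slow]=13 write a[5]=14 → slow++,fast++

length 6; prefix = [2, 3, 7, 11, 13, 14]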